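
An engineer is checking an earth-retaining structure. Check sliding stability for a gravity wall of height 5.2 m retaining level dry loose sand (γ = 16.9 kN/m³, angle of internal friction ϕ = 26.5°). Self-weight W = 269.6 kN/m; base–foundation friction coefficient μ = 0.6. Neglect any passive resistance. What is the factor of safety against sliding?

1.85

K_a = tan²(45° − 26.5°/2) = 0.3829.
P_a = ½K_aγH² = 0.5×0.3829×16.9×5.2² = 87.50 kN/m, acting at H/3 = 1.733 m above the base.
FS_sliding = μW / P_a = 0.6×269.6 / 87.50 = 1.849.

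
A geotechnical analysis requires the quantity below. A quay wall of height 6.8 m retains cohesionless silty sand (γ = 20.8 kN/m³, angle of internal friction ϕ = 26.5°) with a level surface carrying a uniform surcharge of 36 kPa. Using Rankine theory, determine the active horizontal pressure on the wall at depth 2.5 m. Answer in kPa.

K_a = (1 − sin φ)/(1 + sin φ) = 0.3829.
σ_v = γz + q = 20.8 × 2.5 + 36 = 88.00 kPa.
σ_h = K_a σ_v = 0.3829 × 88.00 = 33.70 kPa.

33.7 kPa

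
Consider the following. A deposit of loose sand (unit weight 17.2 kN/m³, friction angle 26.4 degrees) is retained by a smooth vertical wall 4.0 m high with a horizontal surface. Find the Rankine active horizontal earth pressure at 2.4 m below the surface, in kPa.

15.9 kPa

K_a = (1 − sin φ)/(1 + sin φ) = 0.3844.
σ_h = K_a γ z = 0.3844 × 17.2 × 2.4 = 15.87 kPa.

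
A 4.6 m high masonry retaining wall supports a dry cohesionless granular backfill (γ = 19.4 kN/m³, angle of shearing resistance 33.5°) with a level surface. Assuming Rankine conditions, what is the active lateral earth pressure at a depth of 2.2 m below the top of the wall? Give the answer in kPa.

12.3 kPa

K_a = (1 − sin φ)/(1 + sin φ) = 0.2887.
σ_h = K_a γ z = 0.2887 × 19.4 × 2.2 = 12.32 kPa.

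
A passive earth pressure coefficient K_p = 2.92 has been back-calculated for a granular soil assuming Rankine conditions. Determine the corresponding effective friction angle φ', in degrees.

29.3°

K_p = (1+sin φ)/(1−sin φ) ⇒ sin φ = (K_p − 1)/(K_p + 1) = 0.4898.
φ = arcsin(0.4898) = 29.33°.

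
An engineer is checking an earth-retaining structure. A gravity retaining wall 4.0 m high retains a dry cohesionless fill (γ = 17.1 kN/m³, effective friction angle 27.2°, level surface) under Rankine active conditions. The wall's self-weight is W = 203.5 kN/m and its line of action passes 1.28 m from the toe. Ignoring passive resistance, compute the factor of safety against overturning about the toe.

K_a = tan²(45° − 27.2°/2) = 0.3726.
P_a = ½K_aγH² = 0.5×0.3726×17.1×4.0² = 50.97 kN/m, acting at H/3 = 1.333 m above the base.
Overturning moment M_o = P_a × H/3 = 50.97 × 1.333 = 67.96.
Resisting moment M_r = W × 1.28 = 203.5 × 1.28 = 260.5.
FS_overturning = M_r/M_o = 260.5/67.96 = 3.833.

3.83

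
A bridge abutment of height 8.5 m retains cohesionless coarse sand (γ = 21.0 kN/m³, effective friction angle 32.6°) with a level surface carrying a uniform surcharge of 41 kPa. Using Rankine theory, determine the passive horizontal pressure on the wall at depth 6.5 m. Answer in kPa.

K_p = (1 + sin φ)/(1 − sin φ) = 3.336.
σ_v = γz + q = 21.0 × 6.5 + 41 = 177.5 kPa.
σ_h = K_p σ_v = 3.336 × 177.5 = 592.2 kPa.

592 kPa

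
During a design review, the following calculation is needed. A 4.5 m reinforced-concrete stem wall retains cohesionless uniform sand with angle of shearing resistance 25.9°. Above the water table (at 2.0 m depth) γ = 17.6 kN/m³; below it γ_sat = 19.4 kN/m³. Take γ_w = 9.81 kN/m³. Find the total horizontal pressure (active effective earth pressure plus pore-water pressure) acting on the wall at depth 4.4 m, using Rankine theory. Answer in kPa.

K_a = (1 − sin φ)/(1 + sin φ) = 0.3920.
γ' = 19.4 − 9.81 = 9.590 kN/m³.
Effective vertical stress at 4.4 m: σ'_v = 17.6×2.0 + 9.590×2.40 = 58.22 kPa.
σ'_h = K_a σ'_v = 0.3920 × 58.22 = 22.82 kPa; u = γ_w × 2.40 = 23.54 kPa.
Total σ_h = 22.82 + 23.54 = 46.36 kPa.

46.4 kPa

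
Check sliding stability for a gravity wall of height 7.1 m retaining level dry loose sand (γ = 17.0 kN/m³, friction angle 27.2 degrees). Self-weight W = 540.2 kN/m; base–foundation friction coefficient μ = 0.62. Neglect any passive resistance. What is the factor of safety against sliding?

K_a = tan²(45° − 27.2°/2) = 0.3726.
P_a = ½K_aγH² = 0.5×0.3726×17.0×7.1² = 159.6 kN/m, acting at H/3 = 2.367 m above the base.
FS_sliding = μW / P_a = 0.62×540.2 / 159.6 = 2.098.

2.10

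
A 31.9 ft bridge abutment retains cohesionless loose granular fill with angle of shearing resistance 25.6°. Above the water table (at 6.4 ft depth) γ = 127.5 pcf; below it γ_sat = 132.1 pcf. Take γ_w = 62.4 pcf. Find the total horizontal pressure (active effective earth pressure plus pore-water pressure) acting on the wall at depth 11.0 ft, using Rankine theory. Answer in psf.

738 psf

K_a = (1 − sin φ)/(1 + sin φ) = 0.3966.
γ' = 132.1 − 62.4 = 69.70 pcf.
Effective vertical stress at 11.0 ft: σ'_v = 127.5×6.4 + 69.70×4.60 = 1137 psf.
σ'_h = K_a σ'_v = 0.3966 × 1137 = 450.7 psf; u = γ_w × 4.60 = 287.0 psf.
Total σ_h = 450.7 + 287.0 = 737.8 psf.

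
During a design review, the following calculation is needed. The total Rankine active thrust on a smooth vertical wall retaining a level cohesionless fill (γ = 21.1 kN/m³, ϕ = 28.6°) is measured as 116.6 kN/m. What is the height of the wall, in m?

K_a = 0.3525. P_a = ½ K_a γ H² ⇒ H = √(2P_a/(K_a γ)).
H = √(2×116.6/(0.3525×21.1)) = 5.599 m.

5.60 m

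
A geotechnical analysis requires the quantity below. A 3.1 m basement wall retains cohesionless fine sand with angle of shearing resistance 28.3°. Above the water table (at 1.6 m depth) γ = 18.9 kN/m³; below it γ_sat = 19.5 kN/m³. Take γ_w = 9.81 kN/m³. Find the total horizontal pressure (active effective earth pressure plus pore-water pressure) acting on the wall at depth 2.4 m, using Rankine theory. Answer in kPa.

21.4 kPa

K_a = (1 − sin φ)/(1 + sin φ) = 0.3568.
γ' = 19.5 − 9.81 = 9.690 kN/m³.
Effective vertical stress at 2.4 m: σ'_v = 18.9×1.6 + 9.690×0.800 = 37.99 kPa.
σ'_h = K_a σ'_v = 0.3568 × 37.99 = 13.55 kPa; u = γ_w × 0.800 = 7.848 kPa.
Total σ_h = 13.55 + 7.848 = 21.40 kPa.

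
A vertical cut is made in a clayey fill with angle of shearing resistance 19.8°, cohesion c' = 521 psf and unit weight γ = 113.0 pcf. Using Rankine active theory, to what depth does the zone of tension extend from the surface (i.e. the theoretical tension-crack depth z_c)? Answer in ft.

K_a = tan²(45° − 19.8°/2) = 0.4939; √K_a = 0.7028.
The active pressure is zero where K_a γ z = 2c√K_a, so z_c = 2c/(γ√K_a) = 2×521/(113.0×0.7028) = 13.12 ft.

13.1 ft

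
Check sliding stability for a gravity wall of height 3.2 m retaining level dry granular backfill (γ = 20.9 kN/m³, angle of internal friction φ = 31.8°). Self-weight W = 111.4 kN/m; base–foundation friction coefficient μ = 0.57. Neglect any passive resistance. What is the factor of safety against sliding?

1.92

K_a = tan²(45° − 31.8°/2) = 0.3098.
P_a = ½K_aγH² = 0.5×0.3098×20.9×3.2² = 33.15 kN/m, acting at H/3 = 1.067 m above the base.
FS_sliding = μW / P_a = 0.57×111.4 / 33.15 = 1.915.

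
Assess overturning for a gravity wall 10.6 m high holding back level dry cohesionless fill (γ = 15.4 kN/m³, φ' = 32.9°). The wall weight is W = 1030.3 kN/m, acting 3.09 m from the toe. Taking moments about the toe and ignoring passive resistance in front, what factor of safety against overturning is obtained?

K_a = tan²(45° − 32.9°/2) = 0.2960.
P_a = ½K_aγH² = 0.5×0.2960×15.4×10.6² = 256.1 kN/m, acting at H/3 = 3.533 m above the base.
Overturning moment M_o = P_a × H/3 = 256.1 × 3.533 = 904.9.
Resisting moment M_r = W × 3.09 = 1030.3 × 3.09 = 3184.
FS_overturning = M_r/M_o = 3184/904.9 = 3.518.

3.52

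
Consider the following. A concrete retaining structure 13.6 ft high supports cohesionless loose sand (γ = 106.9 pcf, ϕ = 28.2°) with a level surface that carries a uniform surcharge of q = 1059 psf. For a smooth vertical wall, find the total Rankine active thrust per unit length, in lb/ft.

8700 lb/ft

K_a = tan²(45° − φ/2) = 0.3582.
Soil triangle: ½ K_a γ H² = 0.5×0.3582×106.9×13.6² = 3541 lb/ft.
Surcharge rectangle: K_a q H = 0.3582×1059×13.6 = 5159 lb/ft.
Total = 3541 + 5159 = 8700 lb/ft.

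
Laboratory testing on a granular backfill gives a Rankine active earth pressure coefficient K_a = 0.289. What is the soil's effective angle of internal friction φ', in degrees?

K_a = tan²(45° − φ/2) ⇒ 45° − φ/2 = arctan(√0.289) = 28.26°.
φ = 2(45° − 28.26°) = 33.48°.

33.5°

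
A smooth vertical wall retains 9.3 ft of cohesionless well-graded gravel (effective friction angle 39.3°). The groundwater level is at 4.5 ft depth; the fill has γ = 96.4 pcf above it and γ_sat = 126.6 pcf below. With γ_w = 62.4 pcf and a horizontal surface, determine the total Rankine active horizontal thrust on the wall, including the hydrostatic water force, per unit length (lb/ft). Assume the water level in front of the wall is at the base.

K_a = tan²(45° − φ/2) = 0.2245.
γ' = 126.6 − 62.4 = 64.20 pcf. Depth below WT = 4.8 ft.
σ'_h at WT = K_a γ d_w = 97.37 psf; at base = 97.37 + K_a γ' × 4.8 = 166.5 psf.
P₁ (0–4.5 ft) = ½×97.37×4.5 = 219.1. P₂ (4.5–9.3 ft) = ½(97.37+166.5)×4.8 = 633.4.
P_w = ½ γ_w h₂² = 0.5×62.4×4.8² = 718.8. Total = 219.1+633.4+718.8 = 1571 lb/ft.

1570 lb/ft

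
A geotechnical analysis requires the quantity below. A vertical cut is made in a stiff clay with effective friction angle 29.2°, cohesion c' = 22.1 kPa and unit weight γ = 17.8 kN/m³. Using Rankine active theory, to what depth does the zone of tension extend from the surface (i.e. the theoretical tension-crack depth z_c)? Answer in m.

K_a = tan²(45° − 29.2°/2) = 0.3442; √K_a = 0.5867.
The active pressure is zero where K_a γ z = 2c√K_a, so z_c = 2c/(γ√K_a) = 2×22.1/(17.8×0.5867) = 4.232 m.

4.23 m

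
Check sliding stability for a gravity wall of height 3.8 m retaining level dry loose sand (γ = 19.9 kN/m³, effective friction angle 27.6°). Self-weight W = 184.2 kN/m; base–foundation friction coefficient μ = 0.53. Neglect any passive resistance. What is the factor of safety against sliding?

1.85

K_a = tan²(45° − 27.6°/2) = 0.3668.
P_a = ½K_aγH² = 0.5×0.3668×19.9×3.8² = 52.70 kN/m, acting at H/3 = 1.267 m above the base.
FS_sliding = μW / P_a = 0.53×184.2 / 52.70 = 1.853.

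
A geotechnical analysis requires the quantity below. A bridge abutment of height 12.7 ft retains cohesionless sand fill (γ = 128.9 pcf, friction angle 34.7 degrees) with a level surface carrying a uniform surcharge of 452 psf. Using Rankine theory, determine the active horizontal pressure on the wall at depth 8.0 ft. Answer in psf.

K_a = (1 − sin φ)/(1 + sin φ) = 0.2745.
σ_v = γz + q = 128.9 × 8.0 + 452 = 1483 psf.
σ_h = K_a σ_v = 0.2745 × 1483 = 407.1 psf.

407 psf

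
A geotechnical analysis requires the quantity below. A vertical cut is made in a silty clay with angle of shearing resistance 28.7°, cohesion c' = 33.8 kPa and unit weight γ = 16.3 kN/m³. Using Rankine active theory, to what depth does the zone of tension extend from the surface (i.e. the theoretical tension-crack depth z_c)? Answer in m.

7.00 m

K_a = tan²(45° − 28.7°/2) = 0.3511; √K_a = 0.5926.
The active pressure is zero where K_a γ z = 2c√K_a, so z_c = 2c/(γ√K_a) = 2×33.8/(16.3×0.5926) = 6.999 m.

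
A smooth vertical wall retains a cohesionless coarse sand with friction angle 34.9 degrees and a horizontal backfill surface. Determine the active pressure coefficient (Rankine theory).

K_a = (1 − sin φ)/(1 + sin φ) = (1 − sin 34.9°)/(1 + sin 34.9°) = 0.2721.

0.272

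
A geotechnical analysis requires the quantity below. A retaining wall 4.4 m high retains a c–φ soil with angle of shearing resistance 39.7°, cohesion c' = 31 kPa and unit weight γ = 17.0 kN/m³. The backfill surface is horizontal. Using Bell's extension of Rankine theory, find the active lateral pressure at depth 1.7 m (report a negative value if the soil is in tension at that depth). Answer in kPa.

K_a = (1 − sin φ)/(1 + sin φ) = 0.2204.
σ_a = K_a γ z − 2c√K_a = 0.2204×17.0×1.7 − 2×31×0.4695 = -22.74 kPa.

-22.7 kPa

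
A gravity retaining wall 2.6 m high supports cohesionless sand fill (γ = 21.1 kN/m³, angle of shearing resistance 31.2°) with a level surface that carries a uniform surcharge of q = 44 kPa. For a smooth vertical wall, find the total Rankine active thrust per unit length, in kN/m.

K_a = tan²(45° − φ/2) = 0.3175.
Soil triangle: ½ K_a γ H² = 0.5×0.3175×21.1×2.6² = 22.64 kN/m.
Surcharge rectangle: K_a q H = 0.3175×44×2.6 = 36.32 kN/m.
Total = 22.64 + 36.32 = 58.97 kN/m.

59.0 kN/m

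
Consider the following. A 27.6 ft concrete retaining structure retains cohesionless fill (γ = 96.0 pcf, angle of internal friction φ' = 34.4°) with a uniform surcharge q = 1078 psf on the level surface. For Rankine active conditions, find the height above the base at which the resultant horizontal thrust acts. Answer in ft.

11.3 ft

K_a = 0.2780.
Triangular part P₁ = ½K_aγH² = 10160 at H/3 = 9.200 ft; rectangular part P₂ = K_a q H = 8271 at H/2 = 13.80 ft.
ȳ = (P₁·9.200 + P₂·13.80)/(P₁+P₂) = 11.26 ft.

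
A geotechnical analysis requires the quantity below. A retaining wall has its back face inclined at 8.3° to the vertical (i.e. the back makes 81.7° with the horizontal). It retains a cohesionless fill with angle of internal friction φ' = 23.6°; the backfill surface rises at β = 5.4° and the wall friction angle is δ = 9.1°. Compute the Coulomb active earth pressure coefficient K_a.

0.493

K_a = sin²(α+φ) / [sin²α · sin(α−δ) · (1 + √{sin(φ+δ)sin(φ−β) / (sin(α−δ)sin(α+β))})²].
With α = 81.7°, φ = 23.6°, δ = 9.1°, β = 5.4°: K_a = 0.4933.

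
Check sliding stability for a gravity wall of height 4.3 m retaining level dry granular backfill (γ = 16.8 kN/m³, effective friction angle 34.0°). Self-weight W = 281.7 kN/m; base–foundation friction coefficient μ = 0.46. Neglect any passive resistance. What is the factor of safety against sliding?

K_a = tan²(45° − 34.0°/2) = 0.2827.
P_a = ½K_aγH² = 0.5×0.2827×16.8×4.3² = 43.91 kN/m, acting at H/3 = 1.433 m above the base.
FS_sliding = μW / P_a = 0.46×281.7 / 43.91 = 2.951.

2.95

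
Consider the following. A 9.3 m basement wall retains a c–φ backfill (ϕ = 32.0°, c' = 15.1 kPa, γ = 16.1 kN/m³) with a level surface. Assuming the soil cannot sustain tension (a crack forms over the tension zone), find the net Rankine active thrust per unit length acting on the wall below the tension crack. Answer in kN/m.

K_a = 0.3073; √K_a = 0.5543.
Tension-crack depth z_c = 2c/(γ√K_a) = 2×15.1/(16.1×0.5543) = 3.384 m.
σ_a at base = K_a γ H − 2c√K_a = 0.3073×16.1×9.3 − 2×15.1×0.5543 = 29.27 kPa.
P_a = ½ × 29.27 × (H − z_c) = 0.5×29.27×5.916 = 86.57 kN/m.

86.6 kN/m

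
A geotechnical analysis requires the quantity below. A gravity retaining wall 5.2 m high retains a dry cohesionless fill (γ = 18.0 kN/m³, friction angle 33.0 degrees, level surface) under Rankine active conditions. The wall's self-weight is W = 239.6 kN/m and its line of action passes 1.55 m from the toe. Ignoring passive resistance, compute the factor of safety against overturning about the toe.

K_a = tan²(45° − 33.0°/2) = 0.2948.
P_a = ½K_aγH² = 0.5×0.2948×18.0×5.2² = 71.74 kN/m, acting at H/3 = 1.733 m above the base.
Overturning moment M_o = P_a × H/3 = 71.74 × 1.733 = 124.4.
Resisting moment M_r = W × 1.55 = 239.6 × 1.55 = 371.4.
FS_overturning = M_r/M_o = 371.4/124.4 = 2.986.

2.99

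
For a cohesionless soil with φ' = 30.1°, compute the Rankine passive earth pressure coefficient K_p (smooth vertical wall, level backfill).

3.01

K_p = (1 + sin φ)/(1 − sin φ) = tan²(45° + 30.1°/2) = 3.012.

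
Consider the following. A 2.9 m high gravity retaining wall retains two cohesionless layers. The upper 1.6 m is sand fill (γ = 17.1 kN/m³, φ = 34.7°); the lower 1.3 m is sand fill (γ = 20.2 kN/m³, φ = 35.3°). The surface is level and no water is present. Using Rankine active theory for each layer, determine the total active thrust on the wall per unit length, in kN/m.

20.1 kN/m

K_a1 = tan²(45°−34.7°/2) = 0.2745; K_a2 = tan²(45°−35.3°/2) = 0.2675.
Layer 1: σ at base = K_a1 γ₁ h₁ = 7.510 kPa; P₁ = ½×7.510×1.6 = 6.008.
Layer 2: σ_v at top = γ₁h₁ = 27.36; σ_h top = K_a2×27.36 = 7.320; σ_h base = K_a2×(27.36+20.2×1.3) = 14.35.
P₂ = ½(7.320+14.35)×1.3 = 14.08. Total P_a = 6.008+14.08 = 20.09 kN/m.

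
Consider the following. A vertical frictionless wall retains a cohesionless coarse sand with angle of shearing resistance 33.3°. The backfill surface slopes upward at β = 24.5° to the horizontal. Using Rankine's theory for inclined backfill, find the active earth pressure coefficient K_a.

0.394

K_a = cos β · (cos β − √(cos²β − cos²φ)) / (cos β + √(cos²β − cos²φ)).
cos β = 0.9100, cos φ = 0.8358, √(cos²β − cos²φ) = 0.3598.
K_a = 0.9100 × (0.9100 − 0.3598)/(0.9100 + 0.3598) = 0.3943.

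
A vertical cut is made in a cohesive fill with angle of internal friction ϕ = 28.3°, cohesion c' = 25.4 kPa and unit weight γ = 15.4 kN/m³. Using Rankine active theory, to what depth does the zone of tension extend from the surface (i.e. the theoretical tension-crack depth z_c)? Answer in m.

5.52 m

K_a = tan²(45° − 28.3°/2) = 0.3568; √K_a = 0.5973.
The active pressure is zero where K_a γ z = 2c√K_a, so z_c = 2c/(γ√K_a) = 2×25.4/(15.4×0.5973) = 5.523 m.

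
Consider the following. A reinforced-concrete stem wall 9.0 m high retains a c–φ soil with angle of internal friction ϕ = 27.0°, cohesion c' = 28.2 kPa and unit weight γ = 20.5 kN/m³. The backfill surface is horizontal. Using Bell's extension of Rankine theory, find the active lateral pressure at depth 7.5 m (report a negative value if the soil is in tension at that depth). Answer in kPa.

23.2 kPa

K_a = (1 − sin φ)/(1 + sin φ) = 0.3755.
σ_a = K_a γ z − 2c√K_a = 0.3755×20.5×7.5 − 2×28.2×0.6128 = 23.17 kPa.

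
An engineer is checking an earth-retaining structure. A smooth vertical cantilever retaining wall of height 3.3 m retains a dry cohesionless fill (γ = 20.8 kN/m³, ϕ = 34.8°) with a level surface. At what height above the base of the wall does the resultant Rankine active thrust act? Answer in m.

K_a = 0.2733.
The pressure distribution is triangular, so the resultant acts at H/3 above the base = 3.3/3 = 1.100 m.

1.10 m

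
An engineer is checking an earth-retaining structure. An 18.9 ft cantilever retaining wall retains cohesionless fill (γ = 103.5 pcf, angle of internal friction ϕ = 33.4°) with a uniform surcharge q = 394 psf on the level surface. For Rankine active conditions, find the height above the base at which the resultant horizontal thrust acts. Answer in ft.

7.20 ft

K_a = 0.2899.
Triangular part P₁ = ½K_aγH² = 5359 at H/3 = 6.300 ft; rectangular part P₂ = K_a q H = 2159 at H/2 = 9.450 ft.
ȳ = (P₁·6.300 + P₂·9.450)/(P₁+P₂) = 7.205 ft.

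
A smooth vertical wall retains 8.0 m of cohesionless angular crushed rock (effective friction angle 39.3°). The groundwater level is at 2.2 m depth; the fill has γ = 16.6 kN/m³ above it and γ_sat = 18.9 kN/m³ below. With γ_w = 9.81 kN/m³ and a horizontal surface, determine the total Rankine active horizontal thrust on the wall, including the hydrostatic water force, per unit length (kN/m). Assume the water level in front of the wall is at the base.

K_a = tan²(45° − φ/2) = 0.2245.
γ' = 18.9 − 9.81 = 9.090 kN/m³. Depth below WT = 5.8 m.
σ'_h at WT = K_a γ d_w = 8.197 kPa; at base = 8.197 + K_a γ' × 5.8 = 20.03 kPa.
P₁ (0–2.2 m) = ½×8.197×2.2 = 9.017. P₂ (2.2–8.0 m) = ½(8.197+20.03)×5.8 = 81.86.
P_w = ½ γ_w h₂² = 0.5×9.81×5.8² = 165.0. Total = 9.017+81.86+165.0 = 255.9 kN/m.

256 kN/m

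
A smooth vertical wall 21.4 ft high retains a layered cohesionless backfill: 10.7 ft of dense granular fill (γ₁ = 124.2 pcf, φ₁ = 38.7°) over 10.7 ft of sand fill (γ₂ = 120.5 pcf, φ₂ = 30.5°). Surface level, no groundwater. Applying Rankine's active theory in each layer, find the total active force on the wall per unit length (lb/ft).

8540 lb/ft

K_a1 = tan²(45°−38.7°/2) = 0.2306; K_a2 = tan²(45°−30.5°/2) = 0.3267.
Layer 1: σ at base = K_a1 γ₁ h₁ = 306.4 psf; P₁ = ½×306.4×10.7 = 1639.
Layer 2: σ_v at top = γ₁h₁ = 1329; σ_h top = K_a2×1329 = 434.1; σ_h base = K_a2×(1329+120.5×10.7) = 855.3.
P₂ = ½(434.1+855.3)×10.7 = 6898. Total P_a = 1639+6898 = 8538 lb/ft.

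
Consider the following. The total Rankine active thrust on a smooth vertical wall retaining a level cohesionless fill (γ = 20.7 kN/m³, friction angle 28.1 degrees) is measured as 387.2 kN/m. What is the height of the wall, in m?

10.2 m

K_a = 0.3596. P_a = ½ K_a γ H² ⇒ H = √(2P_a/(K_a γ)).
H = √(2×387.2/(0.3596×20.7)) = 10.20 m.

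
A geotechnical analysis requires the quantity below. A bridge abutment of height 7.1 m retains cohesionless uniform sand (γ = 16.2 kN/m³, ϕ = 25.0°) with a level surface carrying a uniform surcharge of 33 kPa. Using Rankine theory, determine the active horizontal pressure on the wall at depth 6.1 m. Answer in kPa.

K_a = (1 − sin φ)/(1 + sin φ) = 0.4059.
σ_v = γz + q = 16.2 × 6.1 + 33 = 131.8 kPa.
σ_h = K_a σ_v = 0.4059 × 131.8 = 53.50 kPa.

53.5 kPa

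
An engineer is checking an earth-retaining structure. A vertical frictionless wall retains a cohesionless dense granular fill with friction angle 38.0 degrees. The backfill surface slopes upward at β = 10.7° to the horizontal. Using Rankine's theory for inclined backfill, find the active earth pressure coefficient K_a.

0.248

K_a = cos β · (cos β − √(cos²β − cos²φ)) / (cos β + √(cos²β − cos²φ)).
cos β = 0.9826, cos φ = 0.7880, √(cos²β − cos²φ) = 0.5870.
K_a = 0.9826 × (0.9826 − 0.5870)/(0.9826 + 0.5870) = 0.2477.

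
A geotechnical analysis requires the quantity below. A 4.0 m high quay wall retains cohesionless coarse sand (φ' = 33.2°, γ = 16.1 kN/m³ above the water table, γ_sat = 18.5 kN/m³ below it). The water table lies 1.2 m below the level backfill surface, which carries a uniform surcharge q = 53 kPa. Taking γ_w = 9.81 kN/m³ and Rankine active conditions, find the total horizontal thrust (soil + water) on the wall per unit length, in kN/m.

130 kN/m

K_a = tan²(45° − φ/2) = 0.2924.
γ' = 18.5 − 9.81 = 8.690 kN/m³. h₂ = H − d_w = 2.8 m.
σ'_h: at surface K_a·q = 15.49; at WT K_a(q+γd_w) = 21.14; at base K_a(q+γd_w+γ'h₂) = 28.26 kPa.
P₁ = ½(15.49+21.14)×1.2 = 21.98; P₂ = ½(21.14+28.26)×2.8 = 69.16; P_w = ½γ_w h₂² = 38.46.
Total = 21.98+69.16+38.46 = 129.6 kN/m.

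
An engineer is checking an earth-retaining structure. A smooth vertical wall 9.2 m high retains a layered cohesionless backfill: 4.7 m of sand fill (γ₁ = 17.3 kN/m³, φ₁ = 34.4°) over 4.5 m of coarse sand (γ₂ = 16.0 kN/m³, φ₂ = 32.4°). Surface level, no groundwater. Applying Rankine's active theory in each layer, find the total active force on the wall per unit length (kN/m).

213 kN/m

K_a1 = tan²(45°−34.4°/2) = 0.2780; K_a2 = tan²(45°−32.4°/2) = 0.3022.
Layer 1: σ at base = K_a1 γ₁ h₁ = 22.60 kPa; P₁ = ½×22.60×4.7 = 53.12.
Layer 2: σ_v at top = γ₁h₁ = 81.31; σ_h top = K_a2×81.31 = 24.57; σ_h base = K_a2×(81.31+16.0×4.5) = 46.33.
P₂ = ½(24.57+46.33)×4.5 = 159.5. Total P_a = 53.12+159.5 = 212.7 kN/m.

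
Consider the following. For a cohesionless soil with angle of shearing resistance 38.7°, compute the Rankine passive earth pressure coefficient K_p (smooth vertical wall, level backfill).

K_p = (1 + sin φ)/(1 − sin φ) = tan²(45° + 38.7°/2) = 4.337.

4.34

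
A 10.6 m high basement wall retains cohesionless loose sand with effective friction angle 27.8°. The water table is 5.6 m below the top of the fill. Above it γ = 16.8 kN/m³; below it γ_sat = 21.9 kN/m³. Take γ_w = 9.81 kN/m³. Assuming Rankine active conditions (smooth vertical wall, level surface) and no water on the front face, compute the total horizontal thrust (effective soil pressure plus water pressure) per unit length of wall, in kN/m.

445 kN/m

K_a = tan²(45° − φ/2) = 0.3639.
γ' = 21.9 − 9.81 = 12.09 kN/m³. Depth below WT = 5.0 m.
σ'_h at WT = K_a γ d_w = 34.24 kPa; at base = 34.24 + K_a γ' × 5.0 = 56.23 kPa.
P₁ (0–5.6 m) = ½×34.24×5.6 = 95.86. P₂ (5.6–10.6 m) = ½(34.24+56.23)×5.0 = 226.2.
P_w = ½ γ_w h₂² = 0.5×9.81×5.0² = 122.6. Total = 95.86+226.2+122.6 = 444.7 kN/m.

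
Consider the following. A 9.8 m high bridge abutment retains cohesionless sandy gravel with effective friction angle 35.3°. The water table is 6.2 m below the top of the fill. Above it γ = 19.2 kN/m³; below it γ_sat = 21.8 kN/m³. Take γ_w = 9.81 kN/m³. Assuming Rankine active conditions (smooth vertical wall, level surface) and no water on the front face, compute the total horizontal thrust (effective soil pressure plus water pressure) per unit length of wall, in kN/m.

K_a = tan²(45° − φ/2) = 0.2675.
γ' = 21.8 − 9.81 = 11.99 kN/m³. Depth below WT = 3.6 m.
σ'_h at WT = K_a γ d_w = 31.85 kPa; at base = 31.85 + K_a γ' × 3.6 = 43.40 kPa.
P₁ (0–6.2 m) = ½×31.85×6.2 = 98.73. P₂ (6.2–9.8 m) = ½(31.85+43.40)×3.6 = 135.4.
P_w = ½ γ_w h₂² = 0.5×9.81×3.6² = 63.57. Total = 98.73+135.4+63.57 = 297.7 kN/m.

298 kN/m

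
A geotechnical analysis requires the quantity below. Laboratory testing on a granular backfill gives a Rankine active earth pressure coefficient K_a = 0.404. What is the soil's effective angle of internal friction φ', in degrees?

25.1°

K_a = tan²(45° − φ/2) ⇒ 45° − φ/2 = arctan(√0.404) = 32.44°.
φ = 2(45° − 32.44°) = 25.12°.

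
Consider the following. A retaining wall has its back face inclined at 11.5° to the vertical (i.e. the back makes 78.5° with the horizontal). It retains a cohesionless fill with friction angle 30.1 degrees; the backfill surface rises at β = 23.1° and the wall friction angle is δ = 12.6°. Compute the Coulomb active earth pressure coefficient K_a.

K_a = sin²(α+φ) / [sin²α · sin(α−δ) · (1 + √{sin(φ+δ)sin(φ−β) / (sin(α−δ)sin(α+β))})²].
With α = 78.5°, φ = 30.1°, δ = 12.6°, β = 23.1°: K_a = 0.6026.

0.603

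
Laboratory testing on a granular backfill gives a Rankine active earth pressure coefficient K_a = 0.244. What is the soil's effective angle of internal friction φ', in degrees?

K_a = tan²(45° − φ/2) ⇒ 45° − φ/2 = arctan(√0.244) = 26.29°.
φ = 2(45° − 26.29°) = 37.42°.

37.4°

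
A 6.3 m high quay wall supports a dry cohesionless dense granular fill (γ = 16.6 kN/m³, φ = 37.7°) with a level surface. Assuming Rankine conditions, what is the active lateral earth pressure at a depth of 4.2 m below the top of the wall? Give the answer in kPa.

K_a = (1 − sin φ)/(1 + sin φ) = 0.2411.
σ_h = K_a γ z = 0.2411 × 16.6 × 4.2 = 16.81 kPa.

16.8 kPa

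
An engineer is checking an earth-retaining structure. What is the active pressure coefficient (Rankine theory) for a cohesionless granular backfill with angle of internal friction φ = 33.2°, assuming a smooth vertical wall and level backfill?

0.292

K_a = tan²(45° − φ/2) = tan²(28.40°) = 0.2924.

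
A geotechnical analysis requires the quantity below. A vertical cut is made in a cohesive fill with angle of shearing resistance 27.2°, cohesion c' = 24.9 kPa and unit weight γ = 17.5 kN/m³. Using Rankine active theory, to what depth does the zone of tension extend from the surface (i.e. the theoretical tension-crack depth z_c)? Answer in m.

K_a = tan²(45° − 27.2°/2) = 0.3726; √K_a = 0.6104.
The active pressure is zero where K_a γ z = 2c√K_a, so z_c = 2c/(γ√K_a) = 2×24.9/(17.5×0.6104) = 4.662 m.

4.66 m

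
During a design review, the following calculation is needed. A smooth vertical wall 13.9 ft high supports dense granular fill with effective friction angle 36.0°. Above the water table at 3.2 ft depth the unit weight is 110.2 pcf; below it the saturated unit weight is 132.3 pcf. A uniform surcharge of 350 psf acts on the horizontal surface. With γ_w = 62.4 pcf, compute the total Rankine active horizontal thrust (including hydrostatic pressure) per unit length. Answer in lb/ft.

K_a = tan²(45° − φ/2) = 0.2596.
γ' = 132.3 − 62.4 = 69.90 pcf. h₂ = H − d_w = 10.7 ft.
σ'_h: at surface K_a·q = 90.87; at WT K_a(q+γd_w) = 182.4; at base K_a(q+γd_w+γ'h₂) = 376.6 psf.
P₁ = ½(90.87+182.4)×3.2 = 437.3; P₂ = ½(182.4+376.6)×10.7 = 2991; P_w = ½γ_w h₂² = 3572.
Total = 437.3+2991+3572 = 7000 lb/ft.

7000 lb/ft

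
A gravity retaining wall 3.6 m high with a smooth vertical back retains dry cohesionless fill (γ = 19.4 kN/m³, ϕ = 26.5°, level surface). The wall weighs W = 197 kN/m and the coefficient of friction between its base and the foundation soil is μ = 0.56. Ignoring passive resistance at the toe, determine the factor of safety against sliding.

2.29

K_a = tan²(45° − 26.5°/2) = 0.3829.
P_a = ½K_aγH² = 0.5×0.3829×19.4×3.6² = 48.14 kN/m, acting at H/3 = 1.200 m above the base.
FS_sliding = μW / P_a = 0.56×197 / 48.14 = 2.292.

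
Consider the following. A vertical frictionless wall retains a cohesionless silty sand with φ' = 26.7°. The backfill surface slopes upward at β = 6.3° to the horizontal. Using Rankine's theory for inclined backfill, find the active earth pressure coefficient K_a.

0.388

K_a = cos β · (cos β − √(cos²β − cos²φ)) / (cos β + √(cos²β − cos²φ)).
cos β = 0.9940, cos φ = 0.8934, √(cos²β − cos²φ) = 0.4357.
K_a = 0.9940 × (0.9940 − 0.4357)/(0.9940 + 0.4357) = 0.3881.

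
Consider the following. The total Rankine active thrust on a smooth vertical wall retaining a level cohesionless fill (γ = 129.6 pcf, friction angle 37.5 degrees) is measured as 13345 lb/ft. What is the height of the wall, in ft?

29.1 ft

K_a = 0.2432. P_a = ½ K_a γ H² ⇒ H = √(2P_a/(K_a γ)).
H = √(2×13345/(0.2432×129.6)) = 29.10 ft.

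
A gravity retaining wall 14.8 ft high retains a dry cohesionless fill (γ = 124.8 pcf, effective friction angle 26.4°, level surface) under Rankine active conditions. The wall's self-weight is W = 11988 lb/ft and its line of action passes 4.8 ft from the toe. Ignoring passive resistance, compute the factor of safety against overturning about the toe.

K_a = tan²(45° − 26.4°/2) = 0.3844.
P_a = ½K_aγH² = 0.5×0.3844×124.8×14.8² = 5254 lb/ft, acting at H/3 = 4.933 ft above the base.
Overturning moment M_o = P_a × H/3 = 5254 × 4.933 = 25920.
Resisting moment M_r = W × 4.8 = 11988 × 4.8 = 57540.
FS_overturning = M_r/M_o = 57540/25920 = 2.220.

2.22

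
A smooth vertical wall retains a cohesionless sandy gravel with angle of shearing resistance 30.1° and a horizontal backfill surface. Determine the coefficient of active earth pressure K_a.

0.332

K_a = tan²(45° − φ/2) = tan²(29.95°) = 0.3320.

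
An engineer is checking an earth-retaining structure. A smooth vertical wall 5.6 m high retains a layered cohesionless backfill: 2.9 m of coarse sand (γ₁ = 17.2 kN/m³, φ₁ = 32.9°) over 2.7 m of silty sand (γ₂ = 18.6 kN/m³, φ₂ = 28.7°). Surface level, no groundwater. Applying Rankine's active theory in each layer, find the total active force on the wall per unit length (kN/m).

K_a1 = tan²(45°−32.9°/2) = 0.2960; K_a2 = tan²(45°−28.7°/2) = 0.3511.
Layer 1: σ at base = K_a1 γ₁ h₁ = 14.77 kPa; P₁ = ½×14.77×2.9 = 21.41.
Layer 2: σ_v at top = γ₁h₁ = 49.88; σ_h top = K_a2×49.88 = 17.52; σ_h base = K_a2×(49.88+18.6×2.7) = 35.15.
P₂ = ½(17.52+35.15)×2.7 = 71.10. Total P_a = 21.41+71.10 = 92.51 kN/m.

92.5 kN/m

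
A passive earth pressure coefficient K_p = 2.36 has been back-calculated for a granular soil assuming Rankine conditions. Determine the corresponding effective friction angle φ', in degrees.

23.9°

K_p = (1+sin φ)/(1−sin φ) ⇒ sin φ = (K_p − 1)/(K_p + 1) = 0.4048.
φ = arcsin(0.4048) = 23.88°.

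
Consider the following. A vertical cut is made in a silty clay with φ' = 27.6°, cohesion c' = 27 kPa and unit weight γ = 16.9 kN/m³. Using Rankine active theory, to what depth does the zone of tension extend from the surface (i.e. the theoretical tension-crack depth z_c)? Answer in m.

5.28 m

K_a = tan²(45° − 27.6°/2) = 0.3668; √K_a = 0.6056.
The active pressure is zero where K_a γ z = 2c√K_a, so z_c = 2c/(γ√K_a) = 2×27/(16.9×0.6056) = 5.276 m.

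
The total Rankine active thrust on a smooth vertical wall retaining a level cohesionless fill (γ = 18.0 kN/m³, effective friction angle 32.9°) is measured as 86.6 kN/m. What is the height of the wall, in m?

K_a = 0.2960. P_a = ½ K_a γ H² ⇒ H = √(2P_a/(K_a γ)).
H = √(2×86.6/(0.2960×18.0)) = 5.701 m.

5.70 m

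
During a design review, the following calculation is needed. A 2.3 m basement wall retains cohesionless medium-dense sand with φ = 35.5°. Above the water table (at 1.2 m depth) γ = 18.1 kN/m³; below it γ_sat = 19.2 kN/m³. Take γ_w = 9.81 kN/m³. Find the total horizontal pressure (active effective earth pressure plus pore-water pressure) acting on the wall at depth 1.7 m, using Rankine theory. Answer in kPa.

11.9 kPa

K_a = (1 − sin φ)/(1 + sin φ) = 0.2653.
γ' = 19.2 − 9.81 = 9.390 kN/m³.
Effective vertical stress at 1.7 m: σ'_v = 18.1×1.2 + 9.390×0.500 = 26.42 kPa.
σ'_h = K_a σ'_v = 0.2653 × 26.42 = 7.007 kPa; u = γ_w × 0.500 = 4.905 kPa.
Total σ_h = 7.007 + 4.905 = 11.91 kPa.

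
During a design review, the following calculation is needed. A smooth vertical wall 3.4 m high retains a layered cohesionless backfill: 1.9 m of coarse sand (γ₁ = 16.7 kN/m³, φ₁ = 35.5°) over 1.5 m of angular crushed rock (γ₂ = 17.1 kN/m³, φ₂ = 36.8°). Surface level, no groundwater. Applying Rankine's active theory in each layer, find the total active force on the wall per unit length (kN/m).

24.8 kN/m

K_a1 = tan²(45°−35.5°/2) = 0.2653; K_a2 = tan²(45°−36.8°/2) = 0.2508.
Layer 1: σ at base = K_a1 γ₁ h₁ = 8.417 kPa; P₁ = ½×8.417×1.9 = 7.996.
Layer 2: σ_v at top = γ₁h₁ = 31.73; σ_h top = K_a2×31.73 = 7.957; σ_h base = K_a2×(31.73+17.1×1.5) = 14.39.
P₂ = ½(7.957+14.39)×1.5 = 16.76. Total P_a = 7.996+16.76 = 24.75 kN/m.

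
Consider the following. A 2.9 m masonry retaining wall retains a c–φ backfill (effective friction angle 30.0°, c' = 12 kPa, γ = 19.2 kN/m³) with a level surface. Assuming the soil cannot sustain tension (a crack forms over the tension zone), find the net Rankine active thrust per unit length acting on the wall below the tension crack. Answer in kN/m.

K_a = 0.3333; √K_a = 0.5774.
Tension-crack depth z_c = 2c/(γ√K_a) = 2×12/(19.2×0.5774) = 2.165 m.
σ_a at base = K_a γ H − 2c√K_a = 0.3333×19.2×2.9 − 2×12×0.5774 = 4.704 kPa.
P_a = ½ × 4.704 × (H − z_c) = 0.5×4.704×0.7349 = 1.728 kN/m.

1.73 kN/m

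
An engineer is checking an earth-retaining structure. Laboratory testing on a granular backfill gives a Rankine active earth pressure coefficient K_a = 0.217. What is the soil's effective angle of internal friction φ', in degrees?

40.0°

K_a = tan²(45° − φ/2) ⇒ 45° − φ/2 = arctan(√0.217) = 24.98°.
φ = 2(45° − 24.98°) = 40.04°.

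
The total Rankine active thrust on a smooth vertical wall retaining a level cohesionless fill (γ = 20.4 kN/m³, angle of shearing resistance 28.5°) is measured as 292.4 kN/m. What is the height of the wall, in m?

9.00 m

K_a = 0.3540. P_a = ½ K_a γ H² ⇒ H = √(2P_a/(K_a γ)).
H = √(2×292.4/(0.3540×20.4)) = 8.999 m.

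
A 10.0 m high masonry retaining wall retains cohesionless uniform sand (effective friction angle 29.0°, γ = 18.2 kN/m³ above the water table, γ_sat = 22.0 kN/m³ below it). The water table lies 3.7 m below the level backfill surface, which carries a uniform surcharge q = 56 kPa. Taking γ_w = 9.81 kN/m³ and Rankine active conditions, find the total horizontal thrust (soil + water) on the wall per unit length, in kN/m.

663 kN/m

K_a = tan²(45° − φ/2) = 0.3470.
γ' = 22.0 − 9.81 = 12.19 kN/m³. h₂ = H − d_w = 6.3 m.
σ'_h: at surface K_a·q = 19.43; at WT K_a(q+γd_w) = 42.80; at base K_a(q+γd_w+γ'h₂) = 69.44 kPa.
P₁ = ½(19.43+42.80)×3.7 = 115.1; P₂ = ½(42.80+69.44)×6.3 = 353.6; P_w = ½γ_w h₂² = 194.7.
Total = 115.1+353.6+194.7 = 663.3 kN/m.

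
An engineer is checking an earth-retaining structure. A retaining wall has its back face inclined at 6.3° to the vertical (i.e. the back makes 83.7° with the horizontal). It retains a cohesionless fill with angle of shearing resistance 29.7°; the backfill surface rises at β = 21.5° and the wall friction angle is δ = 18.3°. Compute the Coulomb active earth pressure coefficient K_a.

0.516

K_a = sin²(α+φ) / [sin²α · sin(α−δ) · (1 + √{sin(φ+δ)sin(φ−β) / (sin(α−δ)sin(α+β))})²].
With α = 83.7°, φ = 29.7°, δ = 18.3°, β = 21.5°: K_a = 0.5163.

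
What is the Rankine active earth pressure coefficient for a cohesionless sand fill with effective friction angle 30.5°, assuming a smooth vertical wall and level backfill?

K_a = tan²(45° − φ/2) = tan²(29.75°) = 0.3267.

0.327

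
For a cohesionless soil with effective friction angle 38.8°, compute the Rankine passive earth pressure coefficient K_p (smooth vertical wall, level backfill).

4.36

K_p = (1 + sin φ)/(1 − sin φ) = tan²(45° + 38.8°/2) = 4.356.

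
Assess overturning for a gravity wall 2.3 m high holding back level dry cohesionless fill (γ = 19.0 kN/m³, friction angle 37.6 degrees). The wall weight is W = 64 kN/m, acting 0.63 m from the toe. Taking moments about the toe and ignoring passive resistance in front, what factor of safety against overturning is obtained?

4.32

K_a = tan²(45° − 37.6°/2) = 0.2421.
P_a = ½K_aγH² = 0.5×0.2421×19.0×2.3² = 12.17 kN/m, acting at H/3 = 0.7667 m above the base.
Overturning moment M_o = P_a × H/3 = 12.17 × 0.7667 = 9.329.
Resisting moment M_r = W × 0.63 = 64 × 0.63 = 40.32.
FS_overturning = M_r/M_o = 40.32/9.329 = 4.322.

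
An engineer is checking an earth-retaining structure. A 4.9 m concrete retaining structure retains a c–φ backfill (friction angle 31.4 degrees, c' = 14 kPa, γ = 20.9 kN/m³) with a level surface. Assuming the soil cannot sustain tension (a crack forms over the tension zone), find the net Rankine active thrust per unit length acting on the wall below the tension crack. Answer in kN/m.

20.8 kN/m

K_a = 0.3149; √K_a = 0.5612.
Tension-crack depth z_c = 2c/(γ√K_a) = 2×14/(20.9×0.5612) = 2.387 m.
σ_a at base = K_a γ H − 2c√K_a = 0.3149×20.9×4.9 − 2×14×0.5612 = 16.54 kPa.
P_a = ½ × 16.54 × (H − z_c) = 0.5×16.54×2.513 = 20.78 kN/m.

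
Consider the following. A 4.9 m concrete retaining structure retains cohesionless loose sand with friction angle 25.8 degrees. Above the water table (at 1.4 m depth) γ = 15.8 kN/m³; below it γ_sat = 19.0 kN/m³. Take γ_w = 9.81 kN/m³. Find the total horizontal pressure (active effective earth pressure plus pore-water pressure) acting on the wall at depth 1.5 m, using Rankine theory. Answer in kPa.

10.0 kPa

K_a = (1 − sin φ)/(1 + sin φ) = 0.3935.
γ' = 19.0 − 9.81 = 9.190 kN/m³.
Effective vertical stress at 1.5 m: σ'_v = 15.8×1.4 + 9.190×0.100 = 23.04 kPa.
σ'_h = K_a σ'_v = 0.3935 × 23.04 = 9.066 kPa; u = γ_w × 0.100 = 0.9810 kPa.
Total σ_h = 9.066 + 0.9810 = 10.05 kPa.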